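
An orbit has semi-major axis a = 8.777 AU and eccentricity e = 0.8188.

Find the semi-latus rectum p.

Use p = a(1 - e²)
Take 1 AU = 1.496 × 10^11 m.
a = 8.777 AU = 1.31304 × 10^12 m
e = 0.8188,  e² = 0.670433,  1 − e² = 0.329567
p = a(1 − e²) = 1.31304 × 10^12 m × 0.329567 = 4.32734 × 10^11 m ≈ 2.893 AU

Final answer: p = 2.893 AU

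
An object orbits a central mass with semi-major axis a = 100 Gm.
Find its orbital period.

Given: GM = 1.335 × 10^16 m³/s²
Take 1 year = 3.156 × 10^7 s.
a = 100 Gm = 1 × 10^11 m
GM = 1.335 × 10^16 m³/s²
a³ = 1 × 10^33 m³
T = 2π √(a³/GM) = 2π √((1 × 10^33) / (1.335 × 10^16)) = 2π × 2.7369 × 10^8 s
T = 1.71965 × 10^9 s ≈ 54.49 years

Final answer: 54.49 years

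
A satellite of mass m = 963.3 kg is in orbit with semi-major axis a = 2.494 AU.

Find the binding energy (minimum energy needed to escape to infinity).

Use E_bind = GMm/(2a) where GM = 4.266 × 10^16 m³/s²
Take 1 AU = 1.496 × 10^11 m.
a = 2.494 AU = 3.73102 × 10^11 m
GM = 4.266 × 10^16 m³/s²
m = 963.3 kg
GMm = 4.266 × 10^16 × 963.3 = 4.10944 × 10^19 m³·kg/s²
2a = 7.46205 × 10^11 m
E_bind = GMm/(2a) = 5.50712 × 10^7 J ≈ 55.07 MJ

Final answer: 55.07 MJ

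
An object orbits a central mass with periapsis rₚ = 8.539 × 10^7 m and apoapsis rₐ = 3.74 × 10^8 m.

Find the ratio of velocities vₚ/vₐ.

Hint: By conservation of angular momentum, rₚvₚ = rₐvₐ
rₚ = 8.539 × 10^7 m
rₐ = 3.74 × 10^8 m
rₚvₚ = rₐvₐ  ⇒  vₚ/vₐ = rₐ/rₚ
vₚ/vₐ = (3.74 × 10^8) / (8.539 × 10^7) = 4.3799

Final answer: vₚ/vₐ = 4.38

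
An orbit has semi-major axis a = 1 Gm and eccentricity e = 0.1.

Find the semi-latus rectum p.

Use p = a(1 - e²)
a = 1 Gm = 1 × 10^9 m
e = 0.1,  e² = 0.01,  1 − e² = 0.99
p = a(1 − e²) = 1 × 10^9 m × 0.99 = 9.9 × 10^8 m ≈ 990 Mm

Final answer: p = 990 Mm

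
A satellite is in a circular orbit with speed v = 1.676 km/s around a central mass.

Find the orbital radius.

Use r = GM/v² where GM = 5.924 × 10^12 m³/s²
v = 1.676 km/s = 1676 m/s
GM = 5.924 × 10^12 m³/s²
v² = 2.80898 × 10^6 m²/s²
r = GM/v² = (5.924 × 10^12) / (2.80898 × 10^6) = 2.10895 × 10^6 m ≈ 2.109 × 10^6 m

Final answer: 2.109 × 10^6 m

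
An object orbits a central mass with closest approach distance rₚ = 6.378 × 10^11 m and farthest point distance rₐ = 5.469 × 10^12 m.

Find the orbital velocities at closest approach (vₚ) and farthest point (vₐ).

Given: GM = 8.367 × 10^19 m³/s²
rₚ = 6.378 × 10^11 m
rₐ = 5.469 × 10^12 m
GM = 8.367 × 10^19 m³/s²
a = (rₚ + rₐ)/2 = 3.0534 × 10^12 m
Vis-viva: v² = GM (2/r − 1/a)
vₚ² = 8.367 × 10^19 × (3.13578 × 10^-12 − 3.27504 × 10^-13) = 2.34968 × 10^8 m²/s²
vₚ = 15328.7 m/s ≈ 15.33 km/s
vₐ² = 8.367 × 10^19 × (3.65698 × 10^-13 − 3.27504 × 10^-13) = 3.19568 × 10^6 m²/s²
vₐ = 1787.65 m/s ≈ 1.788 km/s

Final answer: vₚ = 15.33 km/s, vₐ = 1.788 km/s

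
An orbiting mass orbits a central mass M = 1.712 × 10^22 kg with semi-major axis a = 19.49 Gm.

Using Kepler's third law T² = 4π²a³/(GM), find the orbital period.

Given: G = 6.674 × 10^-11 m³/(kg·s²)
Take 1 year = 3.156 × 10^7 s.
M = 1.712 × 10^22 kg
GM = G × M = 6.674 × 10^-11 × 1.712 × 10^22 = 1.14259 × 10^12 m³/s²
a = 19.49 Gm = 1.949 × 10^10 m
a³ = 7.40347 × 10^30 m³
T = 2π √(a³/GM) = 2π √((7.40347 × 10^30) / (1.14259 × 10^12)) = 2π × 2.5455 × 10^9 s
T = 1.59938 × 10^10 s ≈ 506.8 years

Final answer: 506.8 years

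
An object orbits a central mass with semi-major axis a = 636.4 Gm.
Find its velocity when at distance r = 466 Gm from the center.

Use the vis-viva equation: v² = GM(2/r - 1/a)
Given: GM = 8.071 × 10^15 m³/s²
a = 636.4 Gm = 6.364 × 10^11 m
r = 466 Gm = 4.66 × 10^11 m
GM = 8.071 × 10^15 m³/s²
2/r − 1/a = 4.29185 × 10^-12 − 1.57134 × 10^-12 = 2.72051 × 10^-12 m⁻¹
v² = GM (2/r − 1/a) = 21957.2 m²/s²
v = 148.18 m/s ≈ 148.2 m/s

Final answer: 148.2 m/s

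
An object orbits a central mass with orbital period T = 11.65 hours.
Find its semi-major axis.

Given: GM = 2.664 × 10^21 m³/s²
T = 11.65 hours = 41940 s
GM = 2.664 × 10^21 m³/s²
Kepler's third law: a³ = GM T² / (4π²)
T² = 1.75896 × 10^9 s²
a³ = (2.664 × 10^21) × (1.75896 × 10^9) / (4π²) = 1.18695 × 10^29 m³
a = (a³)^(1/3) = 4.91447 × 10^9 m ≈ 4.914 Gm

Final answer: 4.914 Gm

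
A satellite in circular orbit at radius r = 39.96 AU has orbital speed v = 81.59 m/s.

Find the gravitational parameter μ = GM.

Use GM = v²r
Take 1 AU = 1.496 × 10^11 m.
r = 39.96 AU = 5.97802 × 10^12 m
v = 81.59 m/s
v² = 6656.93 m²/s²
GM = v²r = 6656.93 × 5.97802 × 10^12 = 3.97952 × 10^16 m³/s²
GM ≈ 3.98 × 10^16 m³/s²

Final answer: GM = 3.98 × 10^16 m³/s²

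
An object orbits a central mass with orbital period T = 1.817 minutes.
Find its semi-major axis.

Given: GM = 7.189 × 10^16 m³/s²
T = 1.817 minutes = 109.02 s
GM = 7.189 × 10^16 m³/s²
Kepler's third law: a³ = GM T² / (4π²)
T² = 11885.4 s²
a³ = (7.189 × 10^16) × 11885.4 / (4π²) = 2.16432 × 10^19 m³
a = (a³)^(1/3) = 2.78681 × 10^6 m ≈ 2.787 Mm

Final answer: 2.787 Mm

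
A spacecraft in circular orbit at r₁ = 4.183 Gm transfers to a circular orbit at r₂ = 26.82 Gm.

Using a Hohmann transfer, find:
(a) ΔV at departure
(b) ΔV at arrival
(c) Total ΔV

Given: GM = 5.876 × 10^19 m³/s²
r₁ = 4.183 Gm = 4.183 × 10^9 m
r₂ = 26.82 Gm = 2.682 × 10^10 m
GM = 5.876 × 10^19 m³/s²
Transfer ellipse: a_t = (r₁ + r₂)/2 = 1.55015 × 10^10 m
Circular speed at r₁: v₁ = √(GM/r₁) = 118521 m/s
Transfer speed at r₁ (periapsis): v₁ₜ = √(GM(2/r₁ − 1/a_t)) = 155898 m/s
(a) ΔV₁ = v₁ₜ − v₁ = 37376.2 m/s ≈ 37.38 km/s
Circular speed at r₂: v₂ = √(GM/r₂) = 46807.1 m/s
Transfer speed at r₂ (apoapsis): v₂ₜ = √(GM(2/r₂ − 1/a_t)) = 24314.7 m/s
(b) ΔV₂ = v₂ − v₂ₜ = 22492.4 m/s ≈ 22.49 km/s
(c) ΔV_total = ΔV₁ + ΔV₂ = 59868.6 m/s ≈ 59.87 km/s

Final answer:
(a) ΔV₁ = 37.38 km/s
(b) ΔV₂ = 22.49 km/s
(c) ΔV_total = 59.87 km/s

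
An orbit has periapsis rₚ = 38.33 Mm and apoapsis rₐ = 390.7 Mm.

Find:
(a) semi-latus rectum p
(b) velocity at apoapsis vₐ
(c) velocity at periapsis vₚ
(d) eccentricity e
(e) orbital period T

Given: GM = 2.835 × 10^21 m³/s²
rₚ = 38.33 Mm = 3.833 × 10^7 m
rₐ = 390.7 Mm = 3.907 × 10^8 m
GM = 2.835 × 10^21 m³/s²
a = (rₚ + rₐ)/2 = 2.14515 × 10^8 m
e = (rₐ − rₚ)/(rₐ + rₚ) = (3.5237 × 10^8) / (4.2903 × 10^8) = 0.821318
(a) 1 − e² = 0.325437;  p = a(1 − e²) = 2.14515 × 10^8 × 0.325437 = 6.98111 × 10^7 m ≈ 69.81 Mm
(b) vₐ² = GM (2/rₐ − 1/a) = 2.835 × 10^21 × (5.11902 × 10^-9 − 4.66168 × 10^-9) = 1.29655 × 10^12 m²/s²;  vₐ = 1.13866 × 10^6 m/s ≈ 1139 km/s
(c) vₚ² = GM (2/rₚ − 1/a) = 2.835 × 10^21 × (5.21785 × 10^-8 − 4.66168 × 10^-9) = 1.3471 × 10^14 m²/s²;  vₚ = 1.16065 × 10^7 m/s ≈ 1.161 × 10^4 km/s
(d) e = 0.821318 ≈ 0.8213
(e) a³ = 9.87127 × 10^24 m³;  T = 2π √(a³/GM) = 2π × 59.0079 s = 370.757 s ≈ 6.179 minutes

Final answer:
(a) semi-latus rectum p = 69.81 Mm
(b) velocity at apoapsis vₐ = 1139 km/s
(c) velocity at periapsis vₚ = 1.161 × 10^4 km/s
(d) eccentricity e = 0.8213
(e) orbital period T = 6.179 minutes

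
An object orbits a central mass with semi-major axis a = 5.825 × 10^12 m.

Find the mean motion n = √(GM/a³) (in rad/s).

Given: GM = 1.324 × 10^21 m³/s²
a = 5.825 × 10^12 m
GM = 1.324 × 10^21 m³/s²
a³ = 1.97646 × 10^38 m³
GM/a³ = (1.324 × 10^21) / (1.97646 × 10^38) = 6.69885 × 10^-18 s⁻²
n = √(GM/a³) = 2.58821 × 10^-9 rad/s ≈ 2.588 × 10^-9 rad/s

Final answer: n = 2.588 × 10^-9 rad/s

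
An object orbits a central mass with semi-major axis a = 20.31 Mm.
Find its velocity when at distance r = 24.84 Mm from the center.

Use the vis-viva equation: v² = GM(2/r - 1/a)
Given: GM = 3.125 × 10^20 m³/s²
a = 20.31 Mm = 2.031 × 10^7 m
r = 24.84 Mm = 2.484 × 10^7 m
GM = 3.125 × 10^20 m³/s²
2/r − 1/a = 8.05153 × 10^-8 − 4.92368 × 10^-8 = 3.12785 × 10^-8 m⁻¹
v² = GM (2/r − 1/a) = 9.77452 × 10^12 m²/s²
v = 3.12642 × 10^6 m/s ≈ 3126 km/s

Final answer: 3126 km/s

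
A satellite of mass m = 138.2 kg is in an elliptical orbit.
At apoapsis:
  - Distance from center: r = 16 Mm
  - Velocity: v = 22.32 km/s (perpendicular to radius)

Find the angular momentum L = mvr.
r = 16 Mm = 1.6 × 10^7 m
v = 22.32 km/s = 22320 m/s
vr = 22320 × 1.6 × 10^7 = 3.5712 × 10^11 m²/s
L = m × vr = 138.2 × 3.5712 × 10^11 = 4.9354 × 10^13 kg·m²/s ≈ 4.935 × 10^13 kg·m²/s

Final answer: L = 4.935 × 10^13 kg·m²/s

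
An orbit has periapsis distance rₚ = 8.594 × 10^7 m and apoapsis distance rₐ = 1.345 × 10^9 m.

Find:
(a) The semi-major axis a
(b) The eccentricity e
rₚ = 8.594 × 10^7 m
rₐ = 1.345 × 10^9 m
(a) a = (rₚ + rₐ)/2 = 7.1547 × 10^8 m ≈ 7.155 × 10^8 m
(b) e = (rₐ − rₚ)/(rₐ + rₚ) = (1.25906 × 10^9) / (1.43094 × 10^9) = 0.879883

Final answer:
(a) a = 7.155 × 10^8 m
(b) e = 0.8799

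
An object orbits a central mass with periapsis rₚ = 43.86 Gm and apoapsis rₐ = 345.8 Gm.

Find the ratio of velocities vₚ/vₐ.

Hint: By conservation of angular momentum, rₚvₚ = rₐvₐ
rₚ = 43.86 Gm = 4.386 × 10^10 m
rₐ = 345.8 Gm = 3.458 × 10^11 m
rₚvₚ = rₐvₐ  ⇒  vₚ/vₐ = rₐ/rₚ
vₚ/vₐ = (3.458 × 10^11) / (4.386 × 10^10) = 7.88418

Final answer: vₚ/vₐ = 7.884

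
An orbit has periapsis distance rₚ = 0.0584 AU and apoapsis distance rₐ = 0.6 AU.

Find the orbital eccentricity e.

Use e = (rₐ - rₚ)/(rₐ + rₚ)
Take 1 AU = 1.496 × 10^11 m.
rₚ = 0.0584 AU = 8.73664 × 10^9 m
rₐ = 0.6 AU = 8.976 × 10^10 m
rₐ − rₚ = 8.10234 × 10^10 m
rₐ + rₚ = 9.84966 × 10^10 m
e = (rₐ − rₚ)/(rₐ + rₚ) = 0.8226

Final answer: e = 0.8226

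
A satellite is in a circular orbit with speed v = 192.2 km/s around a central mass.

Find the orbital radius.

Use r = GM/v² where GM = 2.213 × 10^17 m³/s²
v = 192.2 km/s = 192200 m/s
GM = 2.213 × 10^17 m³/s²
v² = 3.69408 × 10^10 m²/s²
r = GM/v² = (2.213 × 10^17) / (3.69408 × 10^10) = 5.99066 × 10^6 m ≈ 5.991 Mm

Final answer: 5.991 Mm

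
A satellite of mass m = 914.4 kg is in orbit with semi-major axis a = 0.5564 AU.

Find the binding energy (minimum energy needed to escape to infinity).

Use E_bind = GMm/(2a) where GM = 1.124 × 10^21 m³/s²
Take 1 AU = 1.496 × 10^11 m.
a = 0.5564 AU = 8.32374 × 10^10 m
GM = 1.124 × 10^21 m³/s²
m = 914.4 kg
GMm = 1.124 × 10^21 × 914.4 = 1.02779 × 10^24 m³·kg/s²
2a = 1.66475 × 10^11 m
E_bind = GMm/(2a) = 6.17382 × 10^12 J ≈ 6.174 TJ

Final answer: 6.174 TJ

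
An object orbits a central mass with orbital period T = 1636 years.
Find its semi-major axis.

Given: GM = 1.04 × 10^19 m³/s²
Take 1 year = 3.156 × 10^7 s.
T = 1636 years = 5.16322 × 10^10 s
GM = 1.04 × 10^19 m³/s²
Kepler's third law: a³ = GM T² / (4π²)
T² = 2.66588 × 10^21 s²
a³ = (1.04 × 10^19) × (2.66588 × 10^21) / (4π²) = 7.02286 × 10^38 m³
a = (a³)^(1/3) = 8.8887 × 10^12 m ≈ 8.889 Tm

Final answer: 8.889 Tm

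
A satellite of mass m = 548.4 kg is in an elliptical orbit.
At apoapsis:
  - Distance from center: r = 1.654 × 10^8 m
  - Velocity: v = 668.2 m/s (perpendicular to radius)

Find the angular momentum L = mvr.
r = 1.654 × 10^8 m
v = 668.2 m/s
vr = 668.2 × 1.654 × 10^8 = 1.1052 × 10^11 m²/s
L = m × vr = 548.4 × 1.1052 × 10^11 = 6.06093 × 10^13 kg·m²/s ≈ 6.061 × 10^13 kg·m²/s

Final answer: L = 6.061 × 10^13 kg·m²/s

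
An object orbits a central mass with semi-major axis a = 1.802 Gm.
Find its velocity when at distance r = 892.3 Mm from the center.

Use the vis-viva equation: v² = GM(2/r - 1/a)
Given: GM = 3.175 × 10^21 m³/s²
a = 1.802 Gm = 1.802 × 10^9 m
r = 892.3 Mm = 8.923 × 10^8 m
GM = 3.175 × 10^21 m³/s²
2/r − 1/a = 2.2414 × 10^-9 − 5.54939 × 10^-10 = 1.68646 × 10^-9 m⁻¹
v² = GM (2/r − 1/a) = 5.35451 × 10^12 m²/s²
v = 2.31398 × 10^6 m/s ≈ 2314 km/s

Final answer: 2314 km/s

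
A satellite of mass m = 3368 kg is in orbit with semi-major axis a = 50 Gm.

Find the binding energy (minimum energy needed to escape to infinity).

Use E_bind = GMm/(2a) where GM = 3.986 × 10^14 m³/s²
a = 50 Gm = 5 × 10^10 m
GM = 3.986 × 10^14 m³/s²
m = 3368 kg
GMm = 3.986 × 10^14 × 3368 = 1.34248 × 10^18 m³·kg/s²
2a = 1 × 10^11 m
E_bind = GMm/(2a) = 1.34248 × 10^7 J ≈ 13.42 MJ

Final answer: 13.42 MJ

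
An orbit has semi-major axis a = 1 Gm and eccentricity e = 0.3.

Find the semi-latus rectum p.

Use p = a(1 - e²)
a = 1 Gm = 1 × 10^9 m
e = 0.3,  e² = 0.09,  1 − e² = 0.91
p = a(1 − e²) = 1 × 10^9 m × 0.91 = 9.1 × 10^8 m ≈ 910 Mm

Final answer: p = 910 Mm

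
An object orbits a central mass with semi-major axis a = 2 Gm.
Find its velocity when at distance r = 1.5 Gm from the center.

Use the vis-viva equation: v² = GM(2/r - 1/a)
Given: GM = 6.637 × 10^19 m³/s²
a = 2 Gm = 2 × 10^9 m
r = 1.5 Gm = 1.5 × 10^9 m
GM = 6.637 × 10^19 m³/s²
2/r − 1/a = 1.33333 × 10^-9 − 5 × 10^-10 = 8.33333 × 10^-10 m⁻¹
v² = GM (2/r − 1/a) = 5.53083 × 10^10 m²/s²
v = 235177 m/s ≈ 235.2 km/s

Final answer: 235.2 km/s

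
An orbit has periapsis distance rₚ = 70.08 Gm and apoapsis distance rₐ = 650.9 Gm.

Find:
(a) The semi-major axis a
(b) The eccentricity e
rₚ = 70.08 Gm = 7.008 × 10^10 m
rₐ = 650.9 Gm = 6.509 × 10^11 m
(a) a = (rₚ + rₐ)/2 = 3.6049 × 10^11 m ≈ 360.5 Gm
(b) e = (rₐ − rₚ)/(rₐ + rₚ) = (5.8082 × 10^11) / (7.2098 × 10^11) = 0.805598

Final answer:
(a) a = 360.5 Gm
(b) e = 0.8056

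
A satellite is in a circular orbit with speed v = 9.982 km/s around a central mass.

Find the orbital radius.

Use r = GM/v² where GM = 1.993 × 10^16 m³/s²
v = 9.982 km/s = 9982 m/s
GM = 1.993 × 10^16 m³/s²
v² = 9.96403 × 10^7 m²/s²
r = GM/v² = (1.993 × 10^16) / (9.96403 × 10^7) = 2.00019 × 10^8 m ≈ 200 Mm

Final answer: 200 Mm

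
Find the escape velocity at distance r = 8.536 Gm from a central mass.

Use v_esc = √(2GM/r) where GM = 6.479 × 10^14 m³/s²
r = 8.536 Gm = 8.536 × 10^9 m
GM = 6.479 × 10^14 m³/s²
2GM/r = 2 × (6.479 × 10^14) / (8.536 × 10^9) = 151804 m²/s²
v_esc = √(2GM/r) = 389.62 m/s ≈ 389.6 m/s

Final answer: 389.6 m/s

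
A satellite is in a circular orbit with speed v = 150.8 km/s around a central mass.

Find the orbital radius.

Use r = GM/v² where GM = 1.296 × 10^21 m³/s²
v = 150.8 km/s = 150800 m/s
GM = 1.296 × 10^21 m³/s²
v² = 2.27406 × 10^10 m²/s²
r = GM/v² = (1.296 × 10^21) / (2.27406 × 10^10) = 5.69905 × 10^10 m ≈ 56.99 Gm

Final answer: 56.99 Gm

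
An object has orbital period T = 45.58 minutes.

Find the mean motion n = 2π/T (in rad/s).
T = 45.58 minutes = 2734.8 s
n = 2π / 2734.8 s = 0.00229749 rad/s ≈ 0.002297 rad/s

Final answer: n = 0.002297 rad/s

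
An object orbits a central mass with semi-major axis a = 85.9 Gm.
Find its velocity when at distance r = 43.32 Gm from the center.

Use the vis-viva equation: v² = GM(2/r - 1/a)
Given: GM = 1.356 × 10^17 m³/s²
a = 85.9 Gm = 8.59 × 10^10 m
r = 43.32 Gm = 4.332 × 10^10 m
GM = 1.356 × 10^17 m³/s²
2/r − 1/a = 4.61681 × 10^-11 − 1.16414 × 10^-11 = 3.45266 × 10^-11 m⁻¹
v² = GM (2/r − 1/a) = 4.68181 × 10^6 m²/s²
v = 2163.75 m/s ≈ 2.164 km/s

Final answer: 2.164 km/s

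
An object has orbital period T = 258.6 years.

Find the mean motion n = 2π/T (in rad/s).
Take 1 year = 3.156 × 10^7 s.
T = 258.6 years = 8.16142 × 10^9 s
n = 2π / (8.16142 × 10^9 s) = 7.69865 × 10^-10 rad/s ≈ 7.699 × 10^-10 rad/s

Final answer: n = 7.699 × 10^-10 rad/s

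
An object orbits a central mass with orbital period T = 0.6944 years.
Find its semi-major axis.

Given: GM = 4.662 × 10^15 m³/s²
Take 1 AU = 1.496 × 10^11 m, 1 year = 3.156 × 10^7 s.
T = 0.6944 years = 2.19153 × 10^7 s
GM = 4.662 × 10^15 m³/s²
Kepler's third law: a³ = GM T² / (4π²)
T² = 4.80279 × 10^14 s²
a³ = (4.662 × 10^15) × (4.80279 × 10^14) / (4π²) = 5.6716 × 10^28 m³
a = (a³)^(1/3) = 3.8421 × 10^9 m ≈ 0.02568 AU

Final answer: 0.02568 AU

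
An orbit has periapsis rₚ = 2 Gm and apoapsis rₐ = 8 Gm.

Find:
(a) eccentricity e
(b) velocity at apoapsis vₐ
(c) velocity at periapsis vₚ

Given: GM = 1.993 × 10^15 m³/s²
rₚ = 2 Gm = 2 × 10^9 m
rₐ = 8 Gm = 8 × 10^9 m
GM = 1.993 × 10^15 m³/s²
a = (rₚ + rₐ)/2 = 5 × 10^9 m
e = (rₐ − rₚ)/(rₐ + rₚ) = (6 × 10^9) / (1 × 10^10) = 0.6
(a) e = 0.6 ≈ 0.6
(b) vₐ² = GM (2/rₐ − 1/a) = 1.993 × 10^15 × (2.5 × 10^-10 − 2 × 10^-10) = 99650 m²/s²;  vₐ = 315.674 m/s ≈ 315.7 m/s
(c) vₚ² = GM (2/rₚ − 1/a) = 1.993 × 10^15 × (1 × 10^-9 − 2 × 10^-10) = 1.5944 × 10^6 m²/s²;  vₚ = 1262.7 m/s ≈ 1.263 km/s

Final answer:
(a) eccentricity e = 0.6
(b) velocity at apoapsis vₐ = 315.7 m/s
(c) velocity at periapsis vₚ = 1.263 km/s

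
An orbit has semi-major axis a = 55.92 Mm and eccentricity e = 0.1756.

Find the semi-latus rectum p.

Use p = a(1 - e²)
a = 55.92 Mm = 5.592 × 10^7 m
e = 0.1756,  e² = 0.0308354,  1 − e² = 0.969165
p = a(1 − e²) = 5.592 × 10^7 m × 0.969165 = 5.41957 × 10^7 m ≈ 54.2 Mm

Final answer: p = 54.2 Mm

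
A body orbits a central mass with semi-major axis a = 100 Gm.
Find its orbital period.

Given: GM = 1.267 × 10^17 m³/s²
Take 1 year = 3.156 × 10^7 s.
a = 100 Gm = 1 × 10^11 m
GM = 1.267 × 10^17 m³/s²
a³ = 1 × 10^33 m³
T = 2π √(a³/GM) = 2π √((1 × 10^33) / (1.267 × 10^17)) = 2π × 8.88406 × 10^7 s
T = 5.58202 × 10^8 s ≈ 17.69 years

Final answer: 17.69 years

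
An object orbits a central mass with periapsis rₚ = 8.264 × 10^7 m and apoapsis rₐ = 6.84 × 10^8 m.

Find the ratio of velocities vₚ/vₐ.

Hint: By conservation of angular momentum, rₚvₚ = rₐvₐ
rₚ = 8.264 × 10^7 m
rₐ = 6.84 × 10^8 m
rₚvₚ = rₐvₐ  ⇒  vₚ/vₐ = rₐ/rₚ
vₚ/vₐ = (6.84 × 10^8) / (8.264 × 10^7) = 8.27686

Final answer: vₚ/vₐ = 8.277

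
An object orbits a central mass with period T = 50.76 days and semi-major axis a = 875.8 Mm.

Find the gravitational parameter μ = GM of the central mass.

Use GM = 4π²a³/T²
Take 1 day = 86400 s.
T = 50.76 days = 4.38566 × 10^6 s
a = 875.8 Mm = 8.758 × 10^8 m
a³ = 6.71761 × 10^26 m³
T² = 1.9234 × 10^13 s²
GM = 4π² × (6.71761 × 10^26) / (1.9234 × 10^13) = 1.37881 × 10^15 m³/s²
GM ≈ 1.379 × 10^15 m³/s²

Final answer: GM = 1.379 × 10^15 m³/s²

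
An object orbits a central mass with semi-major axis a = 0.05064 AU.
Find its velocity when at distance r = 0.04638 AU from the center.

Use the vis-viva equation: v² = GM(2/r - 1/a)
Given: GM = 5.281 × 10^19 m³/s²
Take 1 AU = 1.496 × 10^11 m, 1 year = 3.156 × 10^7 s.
a = 0.05064 AU = 7.57574 × 10^9 m
r = 0.04638 AU = 6.93845 × 10^9 m
GM = 5.281 × 10^19 m³/s²
2/r − 1/a = 2.88249 × 10^-10 − 1.32 × 10^-10 = 1.56249 × 10^-10 m⁻¹
v² = GM (2/r − 1/a) = 8.25149 × 10^9 m²/s²
v = 90837.7 m/s ≈ 19.16 AU/year

Final answer: 19.16 AU/year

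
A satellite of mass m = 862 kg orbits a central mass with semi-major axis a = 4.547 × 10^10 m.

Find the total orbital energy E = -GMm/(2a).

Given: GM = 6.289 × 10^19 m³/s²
a = 4.547 × 10^10 m
GM = 6.289 × 10^19 m³/s²
2a = 9.094 × 10^10 m
GMm = 6.289 × 10^19 × 862 = 5.42112 × 10^22 m³·kg/s²
E = −GMm/(2a) = -5.9612 × 10^11 J ≈ -596.1 GJ

Final answer: -596.1 GJ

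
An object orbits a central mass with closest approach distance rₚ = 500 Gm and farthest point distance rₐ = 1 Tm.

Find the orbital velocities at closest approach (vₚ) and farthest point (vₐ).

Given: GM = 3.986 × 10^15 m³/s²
rₚ = 500 Gm = 5 × 10^11 m
rₐ = 1 Tm = 1 × 10^12 m
GM = 3.986 × 10^15 m³/s²
a = (rₚ + rₐ)/2 = 7.5 × 10^11 m
Vis-viva: v² = GM (2/r − 1/a)
vₚ² = 3.986 × 10^15 × (4 × 10^-12 − 1.33333 × 10^-12) = 10629.3 m²/s²
vₚ = 103.099 m/s ≈ 103.1 m/s
vₐ² = 3.986 × 10^15 × (2 × 10^-12 − 1.33333 × 10^-12) = 2657.33 m²/s²
vₐ = 51.5493 m/s ≈ 51.55 m/s

Final answer: vₚ = 103.1 m/s, vₐ = 51.55 m/s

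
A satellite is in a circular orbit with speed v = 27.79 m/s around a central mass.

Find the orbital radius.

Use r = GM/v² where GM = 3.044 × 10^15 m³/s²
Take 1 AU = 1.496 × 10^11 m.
v = 27.79 m/s
GM = 3.044 × 10^15 m³/s²
v² = 772.284 m²/s²
r = GM/v² = (3.044 × 10^15) / 772.284 = 3.94155 × 10^12 m ≈ 26.35 AU

Final answer: 26.35 AU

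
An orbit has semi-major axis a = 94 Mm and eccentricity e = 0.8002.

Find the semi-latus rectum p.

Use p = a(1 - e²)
a = 94 Mm = 9.4 × 10^7 m
e = 0.8002,  e² = 0.64032,  1 − e² = 0.35968
p = a(1 − e²) = 9.4 × 10^7 m × 0.35968 = 3.38099 × 10^7 m ≈ 33.81 Mm

Final answer: p = 33.81 Mm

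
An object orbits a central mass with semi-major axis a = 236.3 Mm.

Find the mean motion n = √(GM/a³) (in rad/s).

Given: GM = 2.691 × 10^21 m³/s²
a = 236.3 Mm = 2.363 × 10^8 m
GM = 2.691 × 10^21 m³/s²
a³ = 1.31944 × 10^25 m³
GM/a³ = (2.691 × 10^21) / (1.31944 × 10^25) = 0.000203949 s⁻²
n = √(GM/a³) = 0.0142811 rad/s ≈ 0.01428 rad/s

Final answer: n = 0.01428 rad/s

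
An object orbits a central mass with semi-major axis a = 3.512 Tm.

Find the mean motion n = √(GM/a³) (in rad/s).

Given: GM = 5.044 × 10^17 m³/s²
a = 3.512 Tm = 3.512 × 10^12 m
GM = 5.044 × 10^17 m³/s²
a³ = 4.33175 × 10^37 m³
GM/a³ = (5.044 × 10^17) / (4.33175 × 10^37) = 1.16443 × 10^-20 s⁻²
n = √(GM/a³) = 1.07909 × 10^-10 rad/s ≈ 1.079 × 10^-10 rad/s

Final answer: n = 1.079 × 10^-10 rad/s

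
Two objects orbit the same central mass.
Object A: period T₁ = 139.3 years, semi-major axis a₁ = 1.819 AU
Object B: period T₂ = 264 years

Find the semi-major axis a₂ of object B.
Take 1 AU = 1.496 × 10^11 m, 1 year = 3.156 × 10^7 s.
T₁ = 139.3 years = 4.39631 × 10^9 s
T₂ = 264 years = 8.33184 × 10^9 s
a₁ = 1.819 AU = 2.72122 × 10^11 m
Kepler's third law: (T₂/T₁)² = (a₂/a₁)³  ⇒  a₂ = a₁ (T₂/T₁)^(2/3)
T₂/T₁ = 1.89519
(T₂/T₁)^(2/3) = 1.53145
a₂ = 2.72122 × 10^11 m × 1.53145 = 4.16741 × 10^11 m ≈ 2.786 AU

Final answer: a₂ = 2.786 AU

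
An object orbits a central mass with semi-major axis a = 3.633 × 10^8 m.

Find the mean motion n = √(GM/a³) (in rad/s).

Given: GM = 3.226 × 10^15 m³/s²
a = 3.633 × 10^8 m
GM = 3.226 × 10^15 m³/s²
a³ = 4.79508 × 10^25 m³
GM/a³ = (3.226 × 10^15) / (4.79508 × 10^25) = 6.72772 × 10^-11 s⁻²
n = √(GM/a³) = 8.20227 × 10^-6 rad/s ≈ 8.202 × 10^-6 rad/s

Final answer: n = 8.202 × 10^-6 rad/s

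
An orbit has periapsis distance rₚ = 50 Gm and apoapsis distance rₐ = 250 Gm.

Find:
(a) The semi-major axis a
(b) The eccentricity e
rₚ = 50 Gm = 5 × 10^10 m
rₐ = 250 Gm = 2.5 × 10^11 m
(a) a = (rₚ + rₐ)/2 = 1.5 × 10^11 m ≈ 150 Gm
(b) e = (rₐ − rₚ)/(rₐ + rₚ) = (2 × 10^11) / (3 × 10^11) = 0.666667

Final answer:
(a) a = 150 Gm
(b) e = 0.6667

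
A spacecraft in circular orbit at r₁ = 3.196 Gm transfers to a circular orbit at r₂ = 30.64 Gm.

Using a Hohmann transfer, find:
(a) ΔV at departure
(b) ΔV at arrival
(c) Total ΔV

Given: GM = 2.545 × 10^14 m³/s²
r₁ = 3.196 Gm = 3.196 × 10^9 m
r₂ = 30.64 Gm = 3.064 × 10^10 m
GM = 2.545 × 10^14 m³/s²
Transfer ellipse: a_t = (r₁ + r₂)/2 = 1.6918 × 10^10 m
Circular speed at r₁: v₁ = √(GM/r₁) = 282.189 m/s
Transfer speed at r₁ (periapsis): v₁ₜ = √(GM(2/r₁ − 1/a_t)) = 379.761 m/s
(a) ΔV₁ = v₁ₜ − v₁ = 97.5717 m/s ≈ 97.57 m/s
Circular speed at r₂: v₂ = √(GM/r₂) = 91.138 m/s
Transfer speed at r₂ (apoapsis): v₂ₜ = √(GM(2/r₂ − 1/a_t)) = 39.6121 m/s
(b) ΔV₂ = v₂ − v₂ₜ = 51.5259 m/s ≈ 51.53 m/s
(c) ΔV_total = ΔV₁ + ΔV₂ = 149.098 m/s ≈ 149.1 m/s

Final answer:
(a) ΔV₁ = 97.57 m/s
(b) ΔV₂ = 51.53 m/s
(c) ΔV_total = 149.1 m/s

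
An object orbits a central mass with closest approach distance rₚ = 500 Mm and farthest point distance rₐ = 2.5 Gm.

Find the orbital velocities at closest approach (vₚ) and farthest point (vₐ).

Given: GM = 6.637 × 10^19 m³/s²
rₚ = 500 Mm = 5 × 10^8 m
rₐ = 2.5 Gm = 2.5 × 10^9 m
GM = 6.637 × 10^19 m³/s²
a = (rₚ + rₐ)/2 = 1.5 × 10^9 m
Vis-viva: v² = GM (2/r − 1/a)
vₚ² = 6.637 × 10^19 × (4 × 10^-9 − 6.66667 × 10^-10) = 2.21233 × 10^11 m²/s²
vₚ = 470354 m/s ≈ 470.4 km/s
vₐ² = 6.637 × 10^19 × (8 × 10^-10 − 6.66667 × 10^-10) = 8.84933 × 10^9 m²/s²
vₐ = 94070.9 m/s ≈ 94.07 km/s

Final answer: vₚ = 470.4 km/s, vₐ = 94.07 km/s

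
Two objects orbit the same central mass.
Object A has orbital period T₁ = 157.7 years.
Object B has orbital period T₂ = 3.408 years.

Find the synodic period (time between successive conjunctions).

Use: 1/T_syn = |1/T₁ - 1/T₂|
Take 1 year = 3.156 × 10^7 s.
T₁ = 157.7 years = 4.97701 × 10^9 s
T₂ = 3.408 years = 1.07556 × 10^8 s
1/T₁ = 2.00924 × 10^-10 s⁻¹
1/T₂ = 9.29744 × 10^-9 s⁻¹
|1/T₁ − 1/T₂| = 9.09652 × 10^-9 s⁻¹
T_syn = 1 / |1/T₁ − 1/T₂| = 1.09932 × 10^8 s ≈ 3.483 years

Final answer: T_syn = 3.483 years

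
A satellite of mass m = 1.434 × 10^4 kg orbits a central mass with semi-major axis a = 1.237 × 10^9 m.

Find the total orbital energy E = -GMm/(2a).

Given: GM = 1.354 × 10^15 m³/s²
a = 1.237 × 10^9 m
GM = 1.354 × 10^15 m³/s²
2a = 2.474 × 10^9 m
GMm = 1.354 × 10^15 × 14340 = 1.94164 × 10^19 m³·kg/s²
E = −GMm/(2a) = -7.84816 × 10^9 J ≈ -7.848 GJ

Final answer: -7.848 GJ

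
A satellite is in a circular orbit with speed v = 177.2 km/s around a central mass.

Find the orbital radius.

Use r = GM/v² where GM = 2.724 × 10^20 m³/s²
v = 177.2 km/s = 177200 m/s
GM = 2.724 × 10^20 m³/s²
v² = 3.13998 × 10^10 m²/s²
r = GM/v² = (2.724 × 10^20) / (3.13998 × 10^10) = 8.6752 × 10^9 m ≈ 8.675 × 10^9 m

Final answer: 8.675 × 10^9 m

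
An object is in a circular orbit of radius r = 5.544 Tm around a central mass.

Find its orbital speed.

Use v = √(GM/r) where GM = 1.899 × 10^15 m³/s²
r = 5.544 Tm = 5.544 × 10^12 m
GM = 1.899 × 10^15 m³/s²
GM/r = (1.899 × 10^15) / (5.544 × 10^12) = 342.532 m²/s²
v = √(GM/r) = 18.5076 m/s ≈ 18.51 m/s

Final answer: 18.51 m/s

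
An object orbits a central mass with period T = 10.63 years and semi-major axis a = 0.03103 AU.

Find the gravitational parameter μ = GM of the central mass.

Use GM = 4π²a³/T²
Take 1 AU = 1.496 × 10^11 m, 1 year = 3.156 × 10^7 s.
T = 10.63 years = 3.35483 × 10^8 s
a = 0.03103 AU = 4.64209 × 10^9 m
a³ = 1.00032 × 10^29 m³
T² = 1.12549 × 10^17 s²
GM = 4π² × (1.00032 × 10^29) / (1.12549 × 10^17) = 3.50881 × 10^13 m³/s²
GM ≈ 3.509 × 10^13 m³/s²

Final answer: GM = 3.509 × 10^13 m³/s²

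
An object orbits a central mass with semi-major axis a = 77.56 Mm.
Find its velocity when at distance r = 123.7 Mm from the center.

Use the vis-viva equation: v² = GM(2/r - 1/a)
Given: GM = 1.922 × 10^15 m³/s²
a = 77.56 Mm = 7.756 × 10^7 m
r = 123.7 Mm = 1.237 × 10^8 m
GM = 1.922 × 10^15 m³/s²
2/r − 1/a = 1.61681 × 10^-8 − 1.28932 × 10^-8 = 3.2749 × 10^-9 m⁻¹
v² = GM (2/r − 1/a) = 6.29437 × 10^6 m²/s²
v = 2508.86 m/s ≈ 2.509 km/s

Final answer: 2.509 km/s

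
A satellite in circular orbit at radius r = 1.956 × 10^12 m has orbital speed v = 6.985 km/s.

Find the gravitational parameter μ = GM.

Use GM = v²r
r = 1.956 × 10^12 m
v = 6.985 km/s = 6985 m/s
v² = 4.87902 × 10^7 m²/s²
GM = v²r = 4.87902 × 10^7 × 1.956 × 10^12 = 9.54337 × 10^19 m³/s²
GM ≈ 9.543 × 10^19 m³/s²

Final answer: GM = 9.543 × 10^19 m³/s²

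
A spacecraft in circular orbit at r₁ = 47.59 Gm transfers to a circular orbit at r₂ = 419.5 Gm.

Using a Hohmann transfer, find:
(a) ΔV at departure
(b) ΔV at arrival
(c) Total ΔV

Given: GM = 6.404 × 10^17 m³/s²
r₁ = 47.59 Gm = 4.759 × 10^10 m
r₂ = 419.5 Gm = 4.195 × 10^11 m
GM = 6.404 × 10^17 m³/s²
Transfer ellipse: a_t = (r₁ + r₂)/2 = 2.33545 × 10^11 m
Circular speed at r₁: v₁ = √(GM/r₁) = 3668.33 m/s
Transfer speed at r₁ (periapsis): v₁ₜ = √(GM(2/r₁ − 1/a_t)) = 4916.41 m/s
(a) ΔV₁ = v₁ₜ − v₁ = 1248.09 m/s ≈ 1.248 km/s
Circular speed at r₂: v₂ = √(GM/r₂) = 1235.55 m/s
Transfer speed at r₂ (apoapsis): v₂ₜ = √(GM(2/r₂ − 1/a_t)) = 557.741 m/s
(b) ΔV₂ = v₂ − v₂ₜ = 677.808 m/s ≈ 677.8 m/s
(c) ΔV_total = ΔV₁ + ΔV₂ = 1925.9 m/s ≈ 1.926 km/s

Final answer:
(a) ΔV₁ = 1.248 km/s
(b) ΔV₂ = 677.8 m/s
(c) ΔV_total = 1.926 km/s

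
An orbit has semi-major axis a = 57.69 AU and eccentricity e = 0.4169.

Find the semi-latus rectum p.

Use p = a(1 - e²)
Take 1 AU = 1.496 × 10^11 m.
a = 57.69 AU = 8.63042 × 10^12 m
e = 0.4169,  e² = 0.173806,  1 − e² = 0.826194
p = a(1 − e²) = 8.63042 × 10^12 m × 0.826194 = 7.13041 × 10^12 m ≈ 47.66 AU

Final answer: p = 47.66 AU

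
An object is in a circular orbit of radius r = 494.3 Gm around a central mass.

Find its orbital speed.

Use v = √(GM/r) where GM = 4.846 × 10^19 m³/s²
r = 494.3 Gm = 4.943 × 10^11 m
GM = 4.846 × 10^19 m³/s²
GM/r = (4.846 × 10^19) / (4.943 × 10^11) = 9.80376 × 10^7 m²/s²
v = √(GM/r) = 9901.4 m/s ≈ 9.901 km/s

Final answer: 9.901 km/s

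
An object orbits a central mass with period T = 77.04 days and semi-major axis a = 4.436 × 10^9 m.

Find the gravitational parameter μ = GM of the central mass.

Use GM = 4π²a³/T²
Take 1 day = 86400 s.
T = 77.04 days = 6.65626 × 10^6 s
a = 4.436 × 10^9 m
a³ = 8.7292 × 10^28 m³
T² = 4.43057 × 10^13 s²
GM = 4π² × (8.7292 × 10^28) / (4.43057 × 10^13) = 7.77811 × 10^16 m³/s²
GM ≈ 7.778 × 10^16 m³/s²

Final answer: GM = 7.778 × 10^16 m³/s²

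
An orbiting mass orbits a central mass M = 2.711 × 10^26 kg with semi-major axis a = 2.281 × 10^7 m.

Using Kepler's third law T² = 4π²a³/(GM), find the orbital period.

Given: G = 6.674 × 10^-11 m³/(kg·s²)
M = 2.711 × 10^26 kg
GM = G × M = 6.674 × 10^-11 × 2.711 × 10^26 = 1.80932 × 10^16 m³/s²
a = 2.281 × 10^7 m
a³ = 1.1868 × 10^22 m³
T = 2π √(a³/GM) = 2π √((1.1868 × 10^22) / (1.80932 × 10^16)) = 2π × 809.898 s
T = 5088.74 s ≈ 1.414 hours

Final answer: 1.414 hours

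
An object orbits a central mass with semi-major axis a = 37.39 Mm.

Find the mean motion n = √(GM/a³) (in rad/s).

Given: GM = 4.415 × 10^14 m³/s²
a = 37.39 Mm = 3.739 × 10^7 m
GM = 4.415 × 10^14 m³/s²
a³ = 5.22717 × 10^22 m³
GM/a³ = (4.415 × 10^14) / (5.22717 × 10^22) = 8.44626 × 10^-9 s⁻²
n = √(GM/a³) = 9.19035 × 10^-5 rad/s ≈ 9.19 × 10^-5 rad/s

Final answer: n = 9.19 × 10^-5 rad/s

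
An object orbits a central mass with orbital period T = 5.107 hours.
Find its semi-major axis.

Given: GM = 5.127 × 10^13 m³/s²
T = 5.107 hours = 18385.2 s
GM = 5.127 × 10^13 m³/s²
Kepler's third law: a³ = GM T² / (4π²)
T² = 3.38016 × 10^8 s²
a³ = (5.127 × 10^13) × (3.38016 × 10^8) / (4π²) = 4.38976 × 10^20 m³
a = (a³)^(1/3) = 7.6 × 10^6 m ≈ 7.6 × 10^6 m

Final answer: 7.6 × 10^6 m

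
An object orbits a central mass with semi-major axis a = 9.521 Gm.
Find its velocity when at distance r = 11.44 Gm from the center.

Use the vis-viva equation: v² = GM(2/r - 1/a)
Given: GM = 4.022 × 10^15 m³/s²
a = 9.521 Gm = 9.521 × 10^9 m
r = 11.44 Gm = 1.144 × 10^10 m
GM = 4.022 × 10^15 m³/s²
2/r − 1/a = 1.74825 × 10^-10 − 1.05031 × 10^-10 = 6.97942 × 10^-11 m⁻¹
v² = GM (2/r − 1/a) = 280712 m²/s²
v = 529.823 m/s ≈ 529.8 m/s

Final answer: 529.8 m/s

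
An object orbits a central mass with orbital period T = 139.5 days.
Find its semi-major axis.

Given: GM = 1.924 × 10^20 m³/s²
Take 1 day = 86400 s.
T = 139.5 days = 1.20528 × 10^7 s
GM = 1.924 × 10^20 m³/s²
Kepler's third law: a³ = GM T² / (4π²)
T² = 1.4527 × 10^14 s²
a³ = (1.924 × 10^20) × (1.4527 × 10^14) / (4π²) = 7.0798 × 10^32 m³
a = (a³)^(1/3) = 8.91265 × 10^10 m ≈ 8.913 × 10^10 m

Final answer: 8.913 × 10^10 m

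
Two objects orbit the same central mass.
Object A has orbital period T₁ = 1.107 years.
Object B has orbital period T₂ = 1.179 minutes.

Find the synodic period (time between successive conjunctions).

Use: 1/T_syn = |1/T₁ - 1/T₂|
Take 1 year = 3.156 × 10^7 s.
T₁ = 1.107 years = 3.49369 × 10^7 s
T₂ = 1.179 minutes = 70.74 s
1/T₁ = 2.8623 × 10^-8 s⁻¹
1/T₂ = 0.0141363 s⁻¹
|1/T₁ − 1/T₂| = 0.0141362 s⁻¹
T_syn = 1 / |1/T₁ − 1/T₂| = 70.7401 s ≈ 1.179 minutes

Final answer: T_syn = 1.179 minutes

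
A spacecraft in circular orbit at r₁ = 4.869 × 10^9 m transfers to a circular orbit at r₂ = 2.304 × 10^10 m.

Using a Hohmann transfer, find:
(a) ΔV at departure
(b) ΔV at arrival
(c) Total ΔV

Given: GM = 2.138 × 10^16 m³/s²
r₁ = 4.869 × 10^9 m
r₂ = 2.304 × 10^10 m
GM = 2.138 × 10^16 m³/s²
Transfer ellipse: a_t = (r₁ + r₂)/2 = 1.39545 × 10^10 m
Circular speed at r₁: v₁ = √(GM/r₁) = 2095.48 m/s
Transfer speed at r₁ (periapsis): v₁ₜ = √(GM(2/r₁ − 1/a_t)) = 2692.58 m/s
(a) ΔV₁ = v₁ₜ − v₁ = 597.094 m/s ≈ 597.1 m/s
Circular speed at r₂: v₂ = √(GM/r₂) = 963.302 m/s
Transfer speed at r₂ (apoapsis): v₂ₜ = √(GM(2/r₂ − 1/a_t)) = 569.017 m/s
(b) ΔV₂ = v₂ − v₂ₜ = 394.285 m/s ≈ 394.3 m/s
(c) ΔV_total = ΔV₁ + ΔV₂ = 991.38 m/s ≈ 991.4 m/s

Final answer:
(a) ΔV₁ = 597.1 m/s
(b) ΔV₂ = 394.3 m/s
(c) ΔV_total = 991.4 m/s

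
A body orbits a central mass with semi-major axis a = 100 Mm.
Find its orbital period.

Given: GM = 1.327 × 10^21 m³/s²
a = 100 Mm = 1 × 10^8 m
GM = 1.327 × 10^21 m³/s²
a³ = 1 × 10^24 m³
T = 2π √(a³/GM) = 2π √((1 × 10^24) / (1.327 × 10^21)) = 2π × 27.4514 s
T = 172.482 s ≈ 2.875 minutes

Final answer: 2.875 minutes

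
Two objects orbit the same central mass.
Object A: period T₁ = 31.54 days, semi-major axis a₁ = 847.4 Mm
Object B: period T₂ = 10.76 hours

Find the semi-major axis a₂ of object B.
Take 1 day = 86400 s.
T₁ = 31.54 days = 2.72506 × 10^6 s
T₂ = 10.76 hours = 38736 s
a₁ = 847.4 Mm = 8.474 × 10^8 m
Kepler's third law: (T₂/T₁)² = (a₂/a₁)³  ⇒  a₂ = a₁ (T₂/T₁)^(2/3)
T₂/T₁ = 0.0142148
(T₂/T₁)^(2/3) = 0.0586804
a₂ = 8.474 × 10^8 m × 0.0586804 = 4.97258 × 10^7 m ≈ 49.73 Mm

Final answer: a₂ = 49.73 Mm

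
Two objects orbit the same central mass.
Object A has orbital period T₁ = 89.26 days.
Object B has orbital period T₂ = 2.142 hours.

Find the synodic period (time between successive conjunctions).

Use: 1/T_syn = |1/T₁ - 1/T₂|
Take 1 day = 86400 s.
T₁ = 89.26 days = 7.71206 × 10^6 s
T₂ = 2.142 hours = 7711.2 s
1/T₁ = 1.29667 × 10^-7 s⁻¹
1/T₂ = 0.000129682 s⁻¹
|1/T₁ − 1/T₂| = 0.000129552 s⁻¹
T_syn = 1 / |1/T₁ − 1/T₂| = 7718.92 s ≈ 2.144 hours

Final answer: T_syn = 2.144 hours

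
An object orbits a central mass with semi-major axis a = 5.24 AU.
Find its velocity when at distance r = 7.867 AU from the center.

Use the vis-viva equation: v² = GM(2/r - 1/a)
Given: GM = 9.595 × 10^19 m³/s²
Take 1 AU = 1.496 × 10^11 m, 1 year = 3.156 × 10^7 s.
a = 5.24 AU = 7.83904 × 10^11 m
r = 7.867 AU = 1.1769 × 10^12 m
GM = 9.595 × 10^19 m³/s²
2/r − 1/a = 1.69938 × 10^-12 − 1.27567 × 10^-12 = 4.23709 × 10^-13 m⁻¹
v² = GM (2/r − 1/a) = 4.06548 × 10^7 m²/s²
v = 6376.12 m/s ≈ 1.345 AU/year

Final answer: 1.345 AU/year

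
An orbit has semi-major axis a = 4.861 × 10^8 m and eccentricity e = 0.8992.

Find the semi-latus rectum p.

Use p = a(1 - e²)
a = 4.861 × 10^8 m
e = 0.8992,  e² = 0.808561,  1 − e² = 0.191439
p = a(1 − e²) = 4.861 × 10^8 m × 0.191439 = 9.30587 × 10^7 m ≈ 9.306 × 10^7 m

Final answer: p = 9.306 × 10^7 m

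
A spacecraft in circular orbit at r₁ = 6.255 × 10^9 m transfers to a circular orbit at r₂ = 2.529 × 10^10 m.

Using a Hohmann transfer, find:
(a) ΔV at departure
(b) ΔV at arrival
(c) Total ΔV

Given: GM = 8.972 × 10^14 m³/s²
r₁ = 6.255 × 10^9 m
r₂ = 2.529 × 10^10 m
GM = 8.972 × 10^14 m³/s²
Transfer ellipse: a_t = (r₁ + r₂)/2 = 1.57725 × 10^10 m
Circular speed at r₁: v₁ = √(GM/r₁) = 378.731 m/s
Transfer speed at r₁ (periapsis): v₁ₜ = √(GM(2/r₁ − 1/a_t)) = 479.573 m/s
(a) ΔV₁ = v₁ₜ − v₁ = 100.842 m/s ≈ 100.8 m/s
Circular speed at r₂: v₂ = √(GM/r₂) = 188.352 m/s
Transfer speed at r₂ (apoapsis): v₂ₜ = √(GM(2/r₂ − 1/a_t)) = 118.613 m/s
(b) ΔV₂ = v₂ − v₂ₜ = 69.7386 m/s ≈ 69.74 m/s
(c) ΔV_total = ΔV₁ + ΔV₂ = 170.581 m/s ≈ 170.6 m/s

Final answer:
(a) ΔV₁ = 100.8 m/s
(b) ΔV₂ = 69.74 m/s
(c) ΔV_total = 170.6 m/s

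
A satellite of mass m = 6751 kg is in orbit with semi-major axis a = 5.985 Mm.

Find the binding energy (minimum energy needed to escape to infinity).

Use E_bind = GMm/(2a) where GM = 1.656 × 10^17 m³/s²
a = 5.985 Mm = 5.985 × 10^6 m
GM = 1.656 × 10^17 m³/s²
m = 6751 kg
GMm = 1.656 × 10^17 × 6751 = 1.11797 × 10^21 m³·kg/s²
2a = 1.197 × 10^7 m
E_bind = GMm/(2a) = 9.33973 × 10^13 J ≈ 93.4 TJ

Final answer: 93.4 TJ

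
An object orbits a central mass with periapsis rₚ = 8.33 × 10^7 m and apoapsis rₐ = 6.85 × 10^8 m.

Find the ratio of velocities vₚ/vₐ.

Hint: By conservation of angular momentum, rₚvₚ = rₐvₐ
rₚ = 8.33 × 10^7 m
rₐ = 6.85 × 10^8 m
rₚvₚ = rₐvₐ  ⇒  vₚ/vₐ = rₐ/rₚ
vₚ/vₐ = (6.85 × 10^8) / (8.33 × 10^7) = 8.22329

Final answer: vₚ/vₐ = 8.223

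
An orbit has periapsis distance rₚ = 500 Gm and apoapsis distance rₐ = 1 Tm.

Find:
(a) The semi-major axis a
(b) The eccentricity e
rₚ = 500 Gm = 5 × 10^11 m
rₐ = 1 Tm = 1 × 10^12 m
(a) a = (rₚ + rₐ)/2 = 7.5 × 10^11 m ≈ 750 Gm
(b) e = (rₐ − rₚ)/(rₐ + rₚ) = (5 × 10^11) / (1.5 × 10^12) = 0.333333

Final answer:
(a) a = 750 Gm
(b) e = 0.3333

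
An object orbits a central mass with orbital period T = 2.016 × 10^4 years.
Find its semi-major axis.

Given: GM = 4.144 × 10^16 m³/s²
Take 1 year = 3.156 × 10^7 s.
T = 2.016 × 10^4 years = 6.3625 × 10^11 s
GM = 4.144 × 10^16 m³/s²
Kepler's third law: a³ = GM T² / (4π²)
T² = 4.04814 × 10^23 s²
a³ = (4.144 × 10^16) × (4.04814 × 10^23) / (4π²) = 4.24928 × 10^38 m³
a = (a³)^(1/3) = 7.51805 × 10^12 m ≈ 7.518 Tm

Final answer: 7.518 Tm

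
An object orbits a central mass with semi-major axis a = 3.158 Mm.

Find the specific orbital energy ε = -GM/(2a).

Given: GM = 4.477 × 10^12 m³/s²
a = 3.158 Mm = 3.158 × 10^6 m
GM = 4.477 × 10^12 m³/s²
2a = 6.316 × 10^6 m
ε = −GM/(2a) = -708835 J/kg ≈ -708.8 kJ/kg

Final answer: -708.8 kJ/kg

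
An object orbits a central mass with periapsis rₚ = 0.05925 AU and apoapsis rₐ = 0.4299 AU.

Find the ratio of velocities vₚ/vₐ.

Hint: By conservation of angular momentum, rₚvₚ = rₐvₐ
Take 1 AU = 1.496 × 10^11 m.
rₚ = 0.05925 AU = 8.8638 × 10^9 m
rₐ = 0.4299 AU = 6.4313 × 10^10 m
rₚvₚ = rₐvₐ  ⇒  vₚ/vₐ = rₐ/rₚ
vₚ/vₐ = (6.4313 × 10^10) / (8.8638 × 10^9) = 7.2557

Final answer: vₚ/vₐ = 7.256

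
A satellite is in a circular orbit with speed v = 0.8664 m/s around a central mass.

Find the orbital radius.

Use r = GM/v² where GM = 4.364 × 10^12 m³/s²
v = 0.8664 m/s
GM = 4.364 × 10^12 m³/s²
v² = 0.750649 m²/s²
r = GM/v² = (4.364 × 10^12) / 0.750649 = 5.81364 × 10^12 m ≈ 5.814 Tm

Final answer: 5.814 Tm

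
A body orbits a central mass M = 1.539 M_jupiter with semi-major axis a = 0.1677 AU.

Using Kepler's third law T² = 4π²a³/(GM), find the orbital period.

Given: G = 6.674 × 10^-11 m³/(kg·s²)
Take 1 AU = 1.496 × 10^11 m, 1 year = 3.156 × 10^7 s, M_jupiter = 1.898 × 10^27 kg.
M = 1.539 M_jupiter = 2.92102 × 10^27 kg
GM = G × M = 6.674 × 10^-11 × 2.92102 × 10^27 = 1.94949 × 10^17 m³/s²
a = 0.1677 AU = 2.50879 × 10^10 m
a³ = 1.57904 × 10^31 m³
T = 2π √(a³/GM) = 2π √((1.57904 × 10^31) / (1.94949 × 10^17)) = 2π × 8.99987 × 10^6 s
T = 5.65479 × 10^7 s ≈ 1.792 years

Final answer: 1.792 years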